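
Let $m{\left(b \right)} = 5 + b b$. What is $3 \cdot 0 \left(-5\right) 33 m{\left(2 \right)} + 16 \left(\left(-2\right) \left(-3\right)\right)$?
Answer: $96$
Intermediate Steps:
$m{\left(b \right)} = 5 + b^{2}$
$3 \cdot 0 \left(-5\right) 33 m{\left(2 \right)} + 16 \left(\left(-2\right) \left(-3\right)\right) = 3 \cdot 0 \left(-5\right) 33 \left(5 + 2^{2}\right) + 16 \left(\left(-2\right) \left(-3\right)\right) = 0 \left(-5\right) 33 \left(5 + 4\right) + 16 \cdot 6 = 0 \cdot 33 \cdot 9 + 96 = 0 \cdot 9 + 96 = 0 + 96 = 96$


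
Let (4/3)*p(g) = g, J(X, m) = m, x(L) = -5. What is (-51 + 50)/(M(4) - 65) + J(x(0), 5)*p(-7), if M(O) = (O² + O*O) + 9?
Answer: -629/24 ≈ -26.208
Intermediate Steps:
p(g) = 3*g/4
M(O) = 9 + 2*O² (M(O) = (O² + O²) + 9 = 2*O² + 9 = 9 + 2*O²)
(-51 + 50)/(M(4) - 65) + J(x(0), 5)*p(-7) = (-51 + 50)/((9 + 2*4²) - 65) + 5*((¾)*(-7)) = -1/((9 + 2*16) - 65) + 5*(-21/4) = -1/((9 + 32) - 65) - 105/4 = -1/(41 - 65) - 105/4 = -1/(-24) - 105/4 = -1*(-1/24) - 105/4 = 1/24 - 105/4 = -629/24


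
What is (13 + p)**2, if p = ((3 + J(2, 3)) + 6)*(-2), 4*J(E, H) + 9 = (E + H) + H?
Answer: 81/4 ≈ 20.250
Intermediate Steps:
J(E, H) = -9/4 + H/2 + E/4 (J(E, H) = -9/4 + ((E + H) + H)/4 = -9/4 + (E + 2*H)/4 = -9/4 + (H/2 + E/4) = -9/4 + H/2 + E/4)
p = -35/2 (p = ((3 + (-9/4 + (1/2)*3 + (1/4)*2)) + 6)*(-2) = ((3 + (-9/4 + 3/2 + 1/2)) + 6)*(-2) = ((3 - 1/4) + 6)*(-2) = (11/4 + 6)*(-2) = (35/4)*(-2) = -35/2 ≈ -17.500)
(13 + p)**2 = (13 - 35/2)**2 = (-9/2)**2 = 81/4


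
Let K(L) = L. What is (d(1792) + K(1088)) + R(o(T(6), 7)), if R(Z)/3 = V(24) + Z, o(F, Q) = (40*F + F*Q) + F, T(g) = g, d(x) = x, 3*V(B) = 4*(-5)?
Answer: 3724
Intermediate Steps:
V(B) = -20/3 (V(B) = (4*(-5))/3 = (⅓)*(-20) = -20/3)
o(F, Q) = 41*F + F*Q
R(Z) = -20 + 3*Z (R(Z) = 3*(-20/3 + Z) = -20 + 3*Z)
(d(1792) + K(1088)) + R(o(T(6), 7)) = (1792 + 1088) + (-20 + 3*(6*(41 + 7))) = 2880 + (-20 + 3*(6*48)) = 2880 + (-20 + 3*288) = 2880 + (-20 + 864) = 2880 + 844 = 3724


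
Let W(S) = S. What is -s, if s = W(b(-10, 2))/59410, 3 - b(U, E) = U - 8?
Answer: -21/59410 ≈ -0.00035348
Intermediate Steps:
b(U, E) = 11 - U (b(U, E) = 3 - (U - 8) = 3 - (-8 + U) = 3 + (8 - U) = 11 - U)
s = 21/59410 (s = (11 - 1*(-10))/59410 = (11 + 10)*(1/59410) = 21*(1/59410) = 21/59410 ≈ 0.00035348)
-s = -1*21/59410 = -21/59410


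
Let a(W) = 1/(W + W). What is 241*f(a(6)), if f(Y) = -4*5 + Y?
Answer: -57599/12 ≈ -4799.9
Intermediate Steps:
a(W) = 1/(2*W)
f(Y) = -20 + Y
241*f(a(6)) = 241*(-20 + (½)/6) = 241*(-20 + (½)*(⅙)) = 241*(-20 + 1/12) = 241*(-239/12) = -57599/12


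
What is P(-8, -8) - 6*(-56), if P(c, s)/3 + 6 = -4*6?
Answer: 246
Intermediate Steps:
P(c, s) = -90 (P(c, s) = -18 + 3*(-4*6) = -18 + 3*(-24) = -18 - 72 = -90)
P(-8, -8) - 6*(-56) = -90 - 6*(-56) = -90 + 336 = 246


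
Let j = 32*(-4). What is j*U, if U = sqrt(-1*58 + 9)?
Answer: -896*I ≈ -896.0*I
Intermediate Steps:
U = 7*I (U = sqrt(-58 + 9) = sqrt(-49) = 7*I ≈ 7.0*I)
j = -128
j*U = -896*I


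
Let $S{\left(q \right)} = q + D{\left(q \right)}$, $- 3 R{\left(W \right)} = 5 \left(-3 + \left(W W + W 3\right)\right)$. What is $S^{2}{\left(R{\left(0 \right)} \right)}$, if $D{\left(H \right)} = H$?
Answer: $100$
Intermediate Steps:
$R{\left(W \right)} = 5 - 5 W - \frac{5 W^{2}}{3}$ ($R{\left(W \right)} = - \frac{5 \left(-3 + \left(W W + W 3\right)\right)}{3} = - \frac{5 \left(-3 + \left(W^{2} + 3 W\right)\right)}{3} = - \frac{5 \left(-3 + W^{2} + 3 W\right)}{3} = - \frac{-15 + 5 W^{2} + 15 W}{3} = 5 - 5 W - \frac{5 W^{2}}{3}$)
$S{\left(q \right)} = 2 q$ ($S{\left(q \right)} = q + q = 2 q$)
$S^{2}{\left(R{\left(0 \right)} \right)} = \left(2 \left(5 - 0 - \frac{5 \cdot 0^{2}}{3}\right)\right)^{2} = \left(2 \left(5 + 0 - 0\right)\right)^{2} = \left(2 \left(5 + 0 + 0\right)\right)^{2} = \left(2 \cdot 5\right)^{2} = 10^{2} = 100$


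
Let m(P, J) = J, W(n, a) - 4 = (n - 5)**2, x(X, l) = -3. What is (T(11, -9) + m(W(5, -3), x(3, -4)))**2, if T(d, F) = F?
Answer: 144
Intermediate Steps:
W(n, a) = 4 + (-5 + n)**2 (W(n, a) = 4 + (n - 5)**2 = 4 + (-5 + n)**2)
(T(11, -9) + m(W(5, -3), x(3, -4)))**2 = (-9 - 3)**2 = (-12)**2 = 144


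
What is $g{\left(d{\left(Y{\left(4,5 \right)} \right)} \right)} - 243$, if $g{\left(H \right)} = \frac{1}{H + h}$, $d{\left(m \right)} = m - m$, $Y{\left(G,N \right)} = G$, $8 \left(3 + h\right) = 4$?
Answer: $- \frac{1217}{5} \approx -243.4$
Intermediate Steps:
$h = - \frac{5}{2}$ ($h = -3 + \frac{1}{8} \cdot 4 = -3 + \frac{1}{2} = - \frac{5}{2} \approx -2.5$)
$d{\left(m \right)} = 0$
$g{\left(H \right)} = \frac{1}{- \frac{5}{2} + H}$ ($g{\left(H \right)} = \frac{1}{H - \frac{5}{2}} = \frac{1}{- \frac{5}{2} + H}$)
$g{\left(d{\left(Y{\left(4,5 \right)} \right)} \right)} - 243 = \frac{2}{-5 + 2 \cdot 0} - 243 = \frac{2}{-5 + 0} - 243 = \frac{2}{-5} - 243 = 2 \left(- \frac{1}{5}\right) - 243 = - \frac{2}{5} - 243 = - \frac{1217}{5}$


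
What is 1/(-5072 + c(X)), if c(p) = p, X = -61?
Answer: -1/5133 ≈ -0.00019482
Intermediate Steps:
1/(-5072 + c(X)) = 1/(-5072 - 61) = 1/(-5133) = -1/5133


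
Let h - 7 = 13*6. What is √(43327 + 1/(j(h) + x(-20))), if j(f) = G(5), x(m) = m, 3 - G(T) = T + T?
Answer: 22*√7251/9 ≈ 208.15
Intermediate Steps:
G(T) = 3 - 2*T (G(T) = 3 - (T + T) = 3 - 2*T)
h = 85 (h = 7 + 13*6 = 7 + 78 = 85)
j(f) = -7 (j(f) = 3 - 2*5 = 3 - 10 = -7)
√(43327 + 1/(j(h) + x(-20))) = √(43327 + 1/(-7 - 20)) = √(43327 + 1/(-27)) = √(43327 - 1/27) = √(1169828/27) = 22*√7251/9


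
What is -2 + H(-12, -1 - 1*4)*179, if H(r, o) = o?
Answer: -897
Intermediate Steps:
-2 + H(-12, -1 - 1*4)*179 = -2 + (-1 - 1*4)*179 = -2 + (-1 - 4)*179 = -2 - 5*179 = -2 - 895 = -897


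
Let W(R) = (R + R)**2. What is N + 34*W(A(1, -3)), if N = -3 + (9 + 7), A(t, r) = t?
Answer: 149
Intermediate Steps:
W(R) = 4*R**2 (W(R) = (2*R)**2 = 4*R**2)
N = 13 (N = -3 + 16 = 13)
N + 34*W(A(1, -3)) = 13 + 34*(4*1**2) = 13 + 34*(4*1) = 13 + 34*4 = 13 + 136 = 149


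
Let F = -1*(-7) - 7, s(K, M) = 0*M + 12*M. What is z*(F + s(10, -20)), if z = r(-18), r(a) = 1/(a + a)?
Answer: 20/3 ≈ 6.6667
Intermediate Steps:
r(a) = 1/(2*a)
s(K, M) = 12*M (s(K, M) = 0 + 12*M = 12*M)
F = 0 (F = 7 - 7 = 0)
z = -1/36 (z = (1/2)/(-18) = (1/2)*(-1/18) = -1/36 ≈ -0.027778)
z*(F + s(10, -20)) = -(0 + 12*(-20))/36 = -(0 - 240)/36 = -1/36*(-240) = 20/3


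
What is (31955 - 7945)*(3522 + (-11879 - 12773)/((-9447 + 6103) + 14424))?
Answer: 23409214577/277 ≈ 8.4510e+7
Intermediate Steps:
(31955 - 7945)*(3522 + (-11879 - 12773)/((-9447 + 6103) + 14424)) = 24010*(3522 - 24652/(-3344 + 14424)) = 24010*(3522 - 24652/11080) = 24010*(3522 - 24652*1/11080) = 24010*(3522 - 6163/2770) = 24010*(9749777/2770) = 23409214577/277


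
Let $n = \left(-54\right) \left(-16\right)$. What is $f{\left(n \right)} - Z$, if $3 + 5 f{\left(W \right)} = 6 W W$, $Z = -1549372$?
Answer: $\frac{12225833}{5} \approx 2.4452 \cdot 10^{6}$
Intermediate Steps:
$n = 864$
$f{\left(W \right)} = - \frac{3}{5} + \frac{6 W^{2}}{5}$ ($f{\left(W \right)} = - \frac{3}{5} + \frac{6 W W}{5} = - \frac{3}{5} + \frac{6 W^{2}}{5}$)
$f{\left(n \right)} - Z = \left(- \frac{3}{5} + \frac{6 \cdot 864^{2}}{5}\right) - -1549372 = \left(- \frac{3}{5} + \frac{6}{5} \cdot 746496\right) + 1549372 = \left(- \frac{3}{5} + \frac{4478976}{5}\right) + 1549372 = \frac{4478973}{5} + 1549372 = \frac{12225833}{5}$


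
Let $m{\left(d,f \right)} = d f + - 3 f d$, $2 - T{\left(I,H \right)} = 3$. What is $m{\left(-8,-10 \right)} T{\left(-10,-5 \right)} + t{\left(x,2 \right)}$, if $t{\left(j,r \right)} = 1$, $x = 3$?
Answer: $161$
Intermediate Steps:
$T{\left(I,H \right)} = -1$ ($T{\left(I,H \right)} = 2 - 3 = -1$)
$m{\left(d,f \right)} = - 2 d f$ ($m{\left(d,f \right)} = d f - 3 d f = - 2 d f$)
$m{\left(-8,-10 \right)} T{\left(-10,-5 \right)} + t{\left(x,2 \right)} = \left(-2\right) \left(-8\right) \left(-10\right) \left(-1\right) + 1 = \left(-160\right) \left(-1\right) + 1 = 160 + 1 = 161$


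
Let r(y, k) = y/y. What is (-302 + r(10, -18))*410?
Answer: -123410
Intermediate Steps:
r(y, k) = 1
(-302 + r(10, -18))*410 = (-302 + 1)*410 = -301*410 = -123410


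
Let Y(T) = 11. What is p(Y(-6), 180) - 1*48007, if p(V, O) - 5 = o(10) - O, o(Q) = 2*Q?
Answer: -48162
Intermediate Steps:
p(V, O) = 25 - O (p(V, O) = 5 + (2*10 - O) = 5 + (20 - O) = 25 - O)
p(Y(-6), 180) - 1*48007 = (25 - 1*180) - 1*48007 = (25 - 180) - 48007 = -155 - 48007 = -48162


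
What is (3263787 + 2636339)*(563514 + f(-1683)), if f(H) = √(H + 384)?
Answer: 3324803602764 + 5900126*I*√1299 ≈ 3.3248e+12 + 2.1265e+8*I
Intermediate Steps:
f(H) = √(384 + H)
(3263787 + 2636339)*(563514 + f(-1683)) = (3263787 + 2636339)*(563514 + √(384 - 1683)) = 5900126*(563514 + √(-1299)) = 5900126*(563514 + I*√1299) = 3324803602764 + 5900126*I*√1299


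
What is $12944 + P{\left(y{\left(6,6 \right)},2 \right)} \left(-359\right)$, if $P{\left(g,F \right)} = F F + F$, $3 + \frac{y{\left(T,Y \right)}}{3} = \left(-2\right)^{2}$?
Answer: $10790$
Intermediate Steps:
$y{\left(T,Y \right)} = 3$ ($y{\left(T,Y \right)} = -9 + 3 \left(-2\right)^{2} = -9 + 3 \cdot 4 = -9 + 12 = 3$)
$P{\left(g,F \right)} = F + F^{2}$ ($P{\left(g,F \right)} = F^{2} + F = F + F^{2}$)
$12944 + P{\left(y{\left(6,6 \right)},2 \right)} \left(-359\right) = 12944 + 2 \left(1 + 2\right) \left(-359\right) = 12944 + 2 \cdot 3 \left(-359\right) = 12944 + 6 \left(-359\right) = 12944 - 2154 = 10790$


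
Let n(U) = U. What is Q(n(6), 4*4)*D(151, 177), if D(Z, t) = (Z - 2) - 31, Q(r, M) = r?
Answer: 708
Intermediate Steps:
D(Z, t) = -33 + Z (D(Z, t) = (-2 + Z) - 31 = -33 + Z)
Q(n(6), 4*4)*D(151, 177) = 6*(-33 + 151) = 6*118 = 708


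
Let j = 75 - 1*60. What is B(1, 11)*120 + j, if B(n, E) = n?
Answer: 135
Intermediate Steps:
j = 15 (j = 75 - 60 = 15)
B(1, 11)*120 + j = 1*120 + 15 = 120 + 15 = 135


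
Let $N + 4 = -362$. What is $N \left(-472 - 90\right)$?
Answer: $205692$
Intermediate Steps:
$N = -366$ ($N = -4 - 362 = -366$)
$N \left(-472 - 90\right) = - 366 \left(-472 - 90\right) = \left(-366\right) \left(-562\right) = 205692$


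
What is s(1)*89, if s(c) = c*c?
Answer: 89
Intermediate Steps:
s(c) = c²
s(1)*89 = 1²*89 = 1*89 = 89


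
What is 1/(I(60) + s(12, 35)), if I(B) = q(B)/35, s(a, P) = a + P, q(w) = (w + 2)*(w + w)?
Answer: 7/1817 ≈ 0.0038525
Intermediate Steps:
q(w) = 2*w*(2 + w) (q(w) = (2 + w)*(2*w) = 2*w*(2 + w))
s(a, P) = P + a
I(B) = 2*B*(2 + B)/35 (I(B) = (2*B*(2 + B))/35 = (2*B*(2 + B))*(1/35) = 2*B*(2 + B)/35)
1/(I(60) + s(12, 35)) = 1/((2/35)*60*(2 + 60) + (35 + 12)) = 1/((2/35)*60*62 + 47) = 1/(1488/7 + 47) = 1/(1817/7) = 7/1817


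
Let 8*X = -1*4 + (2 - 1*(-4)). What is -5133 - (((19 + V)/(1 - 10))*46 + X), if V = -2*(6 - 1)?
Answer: -20349/4 ≈ -5087.3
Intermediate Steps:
V = -10 (V = -2*5 = -10)
X = ¼ (X = (-1*4 + (2 - 1*(-4)))/8 = (-4 + (2 + 4))/8 = (-4 + 6)/8 = (⅛)*2 = ¼ ≈ 0.25000)
-5133 - (((19 + V)/(1 - 10))*46 + X) = -5133 - (((19 - 10)/(1 - 10))*46 + ¼) = -5133 - ((9/(-9))*46 + ¼) = -5133 - ((9*(-⅑))*46 + ¼) = -5133 - (-1*46 + ¼) = -5133 - (-46 + ¼) = -5133 - 1*(-183/4) = -5133 + 183/4 = -20349/4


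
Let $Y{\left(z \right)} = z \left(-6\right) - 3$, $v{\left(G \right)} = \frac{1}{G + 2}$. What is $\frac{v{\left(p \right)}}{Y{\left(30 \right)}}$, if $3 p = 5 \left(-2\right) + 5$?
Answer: $- \frac{1}{61} \approx -0.016393$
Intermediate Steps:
$p = - \frac{5}{3}$ ($p = \frac{5 \left(-2\right) + 5}{3} = \frac{-10 + 5}{3} = \frac{1}{3} \left(-5\right) = - \frac{5}{3} \approx -1.6667$)
$v{\left(G \right)} = \frac{1}{2 + G}$
$Y{\left(z \right)} = -3 - 6 z$ ($Y{\left(z \right)} = - 6 z - 3 = -3 - 6 z$)
$\frac{v{\left(p \right)}}{Y{\left(30 \right)}} = \frac{1}{\left(2 - \frac{5}{3}\right) \left(-3 - 180\right)} = \frac{\frac{1}{\frac{1}{3}}}{-3 - 180} = \frac{3}{-183} = 3 \left(- \frac{1}{183}\right) = - \frac{1}{61}$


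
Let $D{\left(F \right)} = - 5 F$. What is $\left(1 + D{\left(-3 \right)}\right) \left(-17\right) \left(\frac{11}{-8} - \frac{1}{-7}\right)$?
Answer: $\frac{2346}{7} \approx 335.14$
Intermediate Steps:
$\left(1 + D{\left(-3 \right)}\right) \left(-17\right) \left(\frac{11}{-8} - \frac{1}{-7}\right) = \left(1 - -15\right) \left(-17\right) \left(\frac{11}{-8} - \frac{1}{-7}\right) = \left(1 + 15\right) \left(-17\right) \left(11 \left(- \frac{1}{8}\right) - - \frac{1}{7}\right) = 16 \left(-17\right) \left(- \frac{11}{8} + \frac{1}{7}\right) = \left(-272\right) \left(- \frac{69}{56}\right) = \frac{2346}{7}$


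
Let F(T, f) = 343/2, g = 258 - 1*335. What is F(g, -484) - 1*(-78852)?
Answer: 158047/2 ≈ 79024.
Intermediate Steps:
g = -77 (g = 258 - 335 = -77)
F(T, f) = 343/2 (F(T, f) = 343*(½) = 343/2)
F(g, -484) - 1*(-78852) = 343/2 - 1*(-78852) = 343/2 + 78852 = 158047/2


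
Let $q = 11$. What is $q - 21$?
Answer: $-10$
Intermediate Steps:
$q - 21 = 11 - 21 = -10$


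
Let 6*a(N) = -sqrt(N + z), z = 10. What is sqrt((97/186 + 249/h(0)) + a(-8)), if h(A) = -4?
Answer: sqrt(-2135559 - 5766*sqrt(2))/186 ≈ 7.8717*I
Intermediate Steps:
a(N) = -sqrt(10 + N)/6 (a(N) = (-sqrt(N + 10))/6 = (-sqrt(10 + N))/6 = -sqrt(10 + N)/6)
sqrt((97/186 + 249/h(0)) + a(-8)) = sqrt((97/186 + 249/(-4)) - sqrt(10 - 8)/6) = sqrt((97*(1/186) + 249*(-1/4)) - sqrt(2)/6) = sqrt((97/186 - 249/4) - sqrt(2)/6) = sqrt(-22963/372 - sqrt(2)/6)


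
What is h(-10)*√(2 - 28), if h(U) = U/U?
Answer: I*√26 ≈ 5.099*I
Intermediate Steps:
h(U) = 1
h(-10)*√(2 - 28) = 1*√(2 - 28) = 1*√(-26) = 1*(I*√26) = I*√26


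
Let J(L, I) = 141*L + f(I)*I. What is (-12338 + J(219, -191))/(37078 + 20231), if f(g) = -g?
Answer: -5980/19103 ≈ -0.31304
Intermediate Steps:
J(L, I) = -I² + 141*L (J(L, I) = 141*L + (-I)*I = 141*L - I² = -I² + 141*L)
(-12338 + J(219, -191))/(37078 + 20231) = (-12338 + (-1*(-191)² + 141*219))/(37078 + 20231) = (-12338 + (-1*36481 + 30879))/57309 = (-12338 + (-36481 + 30879))*(1/57309) = (-12338 - 5602)*(1/57309) = -17940*1/57309 = -5980/19103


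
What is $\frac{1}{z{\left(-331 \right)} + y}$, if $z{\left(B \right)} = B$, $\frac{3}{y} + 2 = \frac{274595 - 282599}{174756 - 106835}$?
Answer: $- \frac{143846}{47816789} \approx -0.0030083$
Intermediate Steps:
$y = - \frac{203763}{143846}$ ($y = \frac{3}{-2 + \frac{274595 - 282599}{174756 - 106835}} = \frac{3}{-2 - \frac{8004}{67921}} = \frac{3}{- \frac{143846}{67921}} = 3 \left(- \frac{67921}{143846}\right) = - \frac{203763}{143846} \approx -1.4165$)
$\frac{1}{z{\left(-331 \right)} + y} = \frac{1}{-331 - \frac{203763}{143846}} = \frac{1}{- \frac{47816789}{143846}} = - \frac{143846}{47816789}$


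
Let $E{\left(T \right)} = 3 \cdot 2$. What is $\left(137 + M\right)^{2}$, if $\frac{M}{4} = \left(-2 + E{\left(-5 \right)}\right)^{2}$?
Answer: $40401$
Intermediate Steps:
$E{\left(T \right)} = 6$
$M = 64$ ($M = 4 \left(-2 + 6\right)^{2} = 4 \cdot 4^{2} = 4 \cdot 16 = 64$)
$\left(137 + M\right)^{2} = \left(137 + 64\right)^{2} = 201^{2} = 40401$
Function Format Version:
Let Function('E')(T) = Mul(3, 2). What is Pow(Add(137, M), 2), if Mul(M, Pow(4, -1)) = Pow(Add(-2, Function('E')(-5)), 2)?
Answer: 40401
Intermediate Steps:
Function('E')(T) = 6
M = 64 (M = Mul(4, Pow(Add(-2, 6), 2)) = Mul(4, Pow(4, 2)) = Mul(4, 16) = 64)
Pow(Add(137, M), 2) = Pow(Add(137, 64), 2) = Pow(201, 2) = 40401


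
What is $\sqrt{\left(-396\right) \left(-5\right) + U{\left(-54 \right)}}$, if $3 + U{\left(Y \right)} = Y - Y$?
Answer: $\sqrt{1977} \approx 44.463$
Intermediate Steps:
$U{\left(Y \right)} = -3$ ($U{\left(Y \right)} = -3 + \left(Y - Y\right) = -3 + 0 = -3$)
$\sqrt{\left(-396\right) \left(-5\right) + U{\left(-54 \right)}} = \sqrt{\left(-396\right) \left(-5\right) - 3} = \sqrt{1980 - 3} = \sqrt{1977}$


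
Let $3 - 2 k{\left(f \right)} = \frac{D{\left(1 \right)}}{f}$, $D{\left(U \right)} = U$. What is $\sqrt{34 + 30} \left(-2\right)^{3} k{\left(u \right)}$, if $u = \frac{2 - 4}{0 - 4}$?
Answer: $-32$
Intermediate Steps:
$u = \frac{1}{2}$ ($u = - \frac{2}{-4} = \left(-2\right) \left(- \frac{1}{4}\right) = \frac{1}{2} \approx 0.5$)
$k{\left(f \right)} = \frac{3}{2} - \frac{1}{2 f}$ ($k{\left(f \right)} = \frac{3}{2} - \frac{1 \frac{1}{f}}{2} = \frac{3}{2} - \frac{1}{2 f}$)
$\sqrt{34 + 30} \left(-2\right)^{3} k{\left(u \right)} = \sqrt{34 + 30} \left(-2\right)^{3} \frac{\frac{1}{\frac{1}{2}} \left(-1 + 3 \cdot \frac{1}{2}\right)}{2} = \sqrt{64} \left(-8\right) \frac{1}{2} \cdot 2 \left(-1 + \frac{3}{2}\right) = 8 \left(-8\right) \frac{1}{2} \cdot 2 \cdot \frac{1}{2} = \left(-64\right) \frac{1}{2} = -32$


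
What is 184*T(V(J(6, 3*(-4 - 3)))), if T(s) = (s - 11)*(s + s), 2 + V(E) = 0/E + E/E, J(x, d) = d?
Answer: 4416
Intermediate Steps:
V(E) = -1 (V(E) = -2 + (0/E + E/E) = -2 + (0 + 1) = -2 + 1 = -1)
T(s) = 2*s*(-11 + s) (T(s) = (-11 + s)*(2*s) = 2*s*(-11 + s))
184*T(V(J(6, 3*(-4 - 3)))) = 184*(2*(-1)*(-11 - 1)) = 184*(2*(-1)*(-12)) = 184*24 = 4416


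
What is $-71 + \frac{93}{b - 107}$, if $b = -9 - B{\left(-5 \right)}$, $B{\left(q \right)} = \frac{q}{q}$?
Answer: $- \frac{2800}{39} \approx -71.795$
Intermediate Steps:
$B{\left(q \right)} = 1$
$b = -10$ ($b = -9 - 1 = -10$)
$-71 + \frac{93}{b - 107} = -71 + \frac{93}{-10 - 107} = -71 + \frac{93}{-117} = -71 + 93 \left(- \frac{1}{117}\right) = -71 - \frac{31}{39} = - \frac{2800}{39}$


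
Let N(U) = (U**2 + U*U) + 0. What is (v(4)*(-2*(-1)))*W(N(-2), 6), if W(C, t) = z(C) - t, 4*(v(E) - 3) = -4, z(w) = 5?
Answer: -4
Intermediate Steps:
v(E) = 2 (v(E) = 3 + (1/4)*(-4) = 3 - 1 = 2)
N(U) = 2*U**2 (N(U) = (U**2 + U**2) + 0 = 2*U**2 + 0 = 2*U**2)
W(C, t) = 5 - t
(v(4)*(-2*(-1)))*W(N(-2), 6) = (2*(-2*(-1)))*(5 - 1*6) = (2*2)*(5 - 6) = 4*(-1) = -4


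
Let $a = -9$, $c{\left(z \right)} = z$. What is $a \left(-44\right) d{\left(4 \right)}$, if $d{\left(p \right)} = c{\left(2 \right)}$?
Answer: $792$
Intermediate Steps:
$d{\left(p \right)} = 2$
$a \left(-44\right) d{\left(4 \right)} = \left(-9\right) \left(-44\right) 2 = 396 \cdot 2 = 792$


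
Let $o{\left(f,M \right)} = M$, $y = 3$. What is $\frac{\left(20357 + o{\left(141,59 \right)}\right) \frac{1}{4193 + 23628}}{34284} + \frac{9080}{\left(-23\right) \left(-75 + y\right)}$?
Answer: $\frac{90215369771}{16453311579} \approx 5.4831$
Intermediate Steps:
$\frac{\left(20357 + o{\left(141,59 \right)}\right) \frac{1}{4193 + 23628}}{34284} + \frac{9080}{\left(-23\right) \left(-75 + y\right)} = \frac{\left(20357 + 59\right) \frac{1}{4193 + 23628}}{34284} + \frac{9080}{\left(-23\right) \left(-75 + 3\right)} = \frac{20416}{27821} \cdot \frac{1}{34284} + \frac{9080}{\left(-23\right) \left(-72\right)} = 20416 \cdot \frac{1}{27821} \cdot \frac{1}{34284} + \frac{9080}{1656} = \frac{20416}{27821} \cdot \frac{1}{34284} + 9080 \cdot \frac{1}{1656} = \frac{5104}{238453791} + \frac{1135}{207} = \frac{90215369771}{16453311579}$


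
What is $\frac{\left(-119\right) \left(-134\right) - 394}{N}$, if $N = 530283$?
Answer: $\frac{5184}{176761} \approx 0.029328$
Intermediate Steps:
$\frac{\left(-119\right) \left(-134\right) - 394}{N} = \frac{\left(-119\right) \left(-134\right) - 394}{530283} = \left(15946 - 394\right) \frac{1}{530283} = 15552 \cdot \frac{1}{530283} = \frac{5184}{176761}$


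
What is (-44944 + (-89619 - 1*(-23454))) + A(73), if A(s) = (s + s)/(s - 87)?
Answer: -777836/7 ≈ -1.1112e+5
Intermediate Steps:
A(s) = 2*s/(-87 + s) (A(s) = (2*s)/(-87 + s) = 2*s/(-87 + s))
(-44944 + (-89619 - 1*(-23454))) + A(73) = (-44944 + (-89619 - 1*(-23454))) + 2*73/(-87 + 73) = (-44944 + (-89619 + 23454)) + 2*73/(-14) = (-44944 - 66165) + 2*73*(-1/14) = -111109 - 73/7 = -777836/7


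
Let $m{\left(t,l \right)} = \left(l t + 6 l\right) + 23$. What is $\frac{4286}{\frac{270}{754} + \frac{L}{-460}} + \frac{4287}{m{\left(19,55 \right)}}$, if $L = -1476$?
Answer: $\frac{43406439341}{36030654} \approx 1204.7$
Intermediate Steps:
$m{\left(t,l \right)} = 23 + 6 l + l t$ ($m{\left(t,l \right)} = \left(6 l + l t\right) + 23 = 23 + 6 l + l t$)
$\frac{4286}{\frac{270}{754} + \frac{L}{-460}} + \frac{4287}{m{\left(19,55 \right)}} = \frac{4286}{\frac{270}{754} - \frac{1476}{-460}} + \frac{4287}{23 + 6 \cdot 55 + 55 \cdot 19} = \frac{4286}{270 \cdot \frac{1}{754} - - \frac{369}{115}} + \frac{4287}{23 + 330 + 1045} = \frac{4286}{\frac{135}{377} + \frac{369}{115}} + \frac{4287}{1398} = \frac{4286}{\frac{154638}{43355}} + 4287 \cdot \frac{1}{1398} = 4286 \cdot \frac{43355}{154638} + \frac{1429}{466} = \frac{92909765}{77319} + \frac{1429}{466} = \frac{43406439341}{36030654}$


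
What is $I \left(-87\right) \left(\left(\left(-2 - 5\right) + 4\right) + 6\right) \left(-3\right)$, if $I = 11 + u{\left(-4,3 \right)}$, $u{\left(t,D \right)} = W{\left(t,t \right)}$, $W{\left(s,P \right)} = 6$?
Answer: $13311$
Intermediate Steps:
$u{\left(t,D \right)} = 6$
$I = 17$ ($I = 11 + 6 = 17$)
$I \left(-87\right) \left(\left(\left(-2 - 5\right) + 4\right) + 6\right) \left(-3\right) = 17 \left(-87\right) \left(\left(\left(-2 - 5\right) + 4\right) + 6\right) \left(-3\right) = - 1479 \left(\left(-7 + 4\right) + 6\right) \left(-3\right) = - 1479 \left(-3 + 6\right) \left(-3\right) = - 1479 \cdot 3 \left(-3\right) = \left(-1479\right) \left(-9\right) = 13311$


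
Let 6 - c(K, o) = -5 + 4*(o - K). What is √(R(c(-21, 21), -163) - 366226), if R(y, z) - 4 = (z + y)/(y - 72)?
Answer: I*√19204974622/229 ≈ 605.16*I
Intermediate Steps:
c(K, o) = 11 - 4*o + 4*K (c(K, o) = 6 - (-5 + 4*(o - K)) = 6 - (-5 + (-4*K + 4*o)) = 6 - (-5 - 4*K + 4*o) = 6 + (5 - 4*o + 4*K) = 11 - 4*o + 4*K)
R(y, z) = 4 + (y + z)/(-72 + y) (R(y, z) = 4 + (z + y)/(y - 72) = 4 + (y + z)/(-72 + y))
√(R(c(-21, 21), -163) - 366226) = √((-288 - 163 + 5*(11 - 4*21 + 4*(-21)))/(-72 + (11 - 4*21 + 4*(-21))) - 366226) = √((-288 - 163 + 5*(11 - 84 - 84))/(-72 + (11 - 84 - 84)) - 366226) = √((-288 - 163 + 5*(-157))/(-72 - 157) - 366226) = √((-288 - 163 - 785)/(-229) - 366226) = √(-1/229*(-1236) - 366226) = √(1236/229 - 366226) = √(-83864518/229) = I*√19204974622/229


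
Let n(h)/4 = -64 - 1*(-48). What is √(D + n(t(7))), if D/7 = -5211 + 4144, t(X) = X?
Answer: 9*I*√93 ≈ 86.793*I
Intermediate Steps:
n(h) = -64 (n(h) = 4*(-64 - 1*(-48)) = 4*(-64 + 48) = 4*(-16) = -64)
D = -7469 (D = 7*(-5211 + 4144) = 7*(-1067) = -7469)
√(D + n(t(7))) = √(-7469 - 64) = √(-7533) = 9*I*√93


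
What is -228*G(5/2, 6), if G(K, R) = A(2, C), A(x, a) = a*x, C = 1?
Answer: -456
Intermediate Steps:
G(K, R) = 2 (G(K, R) = 1*2 = 2)
-228*G(5/2, 6) = -228*2 = -456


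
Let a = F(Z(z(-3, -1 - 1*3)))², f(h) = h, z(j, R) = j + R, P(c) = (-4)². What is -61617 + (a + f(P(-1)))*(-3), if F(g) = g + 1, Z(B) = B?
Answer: -61773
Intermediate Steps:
P(c) = 16
z(j, R) = R + j
F(g) = 1 + g
a = 36 (a = (1 + ((-1 - 1*3) - 3))² = (1 + ((-1 - 3) - 3))² = (1 + (-4 - 3))² = (1 - 7)² = (-6)² = 36)
-61617 + (a + f(P(-1)))*(-3) = -61617 + (36 + 16)*(-3) = -61617 + 52*(-3) = -61617 - 156 = -61773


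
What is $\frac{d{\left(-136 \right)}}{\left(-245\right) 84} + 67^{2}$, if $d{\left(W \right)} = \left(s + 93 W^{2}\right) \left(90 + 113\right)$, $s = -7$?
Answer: $- \frac{36685849}{2940} \approx -12478.0$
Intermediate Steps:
$d{\left(W \right)} = -1421 + 18879 W^{2}$ ($d{\left(W \right)} = \left(-7 + 93 W^{2}\right) \left(90 + 113\right) = \left(-7 + 93 W^{2}\right) 203 = -1421 + 18879 W^{2}$)
$\frac{d{\left(-136 \right)}}{\left(-245\right) 84} + 67^{2} = \frac{-1421 + 18879 \left(-136\right)^{2}}{\left(-245\right) 84} + 67^{2} = \frac{-1421 + 18879 \cdot 18496}{-20580} + 4489 = \left(-1421 + 349185984\right) \left(- \frac{1}{20580}\right) + 4489 = 349184563 \left(- \frac{1}{20580}\right) + 4489 = - \frac{49883509}{2940} + 4489 = - \frac{36685849}{2940}$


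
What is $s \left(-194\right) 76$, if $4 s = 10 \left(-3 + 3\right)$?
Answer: $0$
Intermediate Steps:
$s = 0$ ($s = \frac{10 \left(-3 + 3\right)}{4} = \frac{10 \cdot 0}{4} = \frac{1}{4} \cdot 0 = 0$)
$s \left(-194\right) 76 = 0 \left(-194\right) 76 = 0 \cdot 76 = 0$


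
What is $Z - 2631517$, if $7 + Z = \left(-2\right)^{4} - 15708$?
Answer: $-2647216$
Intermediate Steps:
$Z = -15699$ ($Z = -7 - \left(15708 - \left(-2\right)^{4}\right) = -7 + \left(16 - 15708\right) = -7 - 15692 = -15699$)
$Z - 2631517 = -15699 - 2631517 = -2647216$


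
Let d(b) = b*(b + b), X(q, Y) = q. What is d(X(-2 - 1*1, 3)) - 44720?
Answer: -44702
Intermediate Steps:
d(b) = 2*b² (d(b) = b*(2*b) = 2*b²)
d(X(-2 - 1*1, 3)) - 44720 = 2*(-2 - 1*1)² - 44720 = 2*(-2 - 1)² - 44720 = 2*(-3)² - 44720 = 2*9 - 44720 = 18 - 44720 = -44702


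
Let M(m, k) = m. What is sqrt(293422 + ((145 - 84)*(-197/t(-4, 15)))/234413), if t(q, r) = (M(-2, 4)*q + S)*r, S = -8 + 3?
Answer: sqrt(3627760229087946445)/3516195 ≈ 541.68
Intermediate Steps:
S = -5
t(q, r) = r*(-5 - 2*q) (t(q, r) = (-2*q - 5)*r = (-5 - 2*q)*r = r*(-5 - 2*q))
sqrt(293422 + ((145 - 84)*(-197/t(-4, 15)))/234413) = sqrt(293422 + ((145 - 84)*(-197*1/(15*(-5 - 2*(-4)))))/234413) = sqrt(293422 + (61*(-197*1/(15*(-5 + 8))))*(1/234413)) = sqrt(293422 + (61*(-197/(15*3)))*(1/234413)) = sqrt(293422 + (61*(-197/45))*(1/234413)) = sqrt(293422 - 12017/45*1/234413) = sqrt(293422 - 12017/10548585) = sqrt(3095186895853/10548585) = sqrt(3627760229087946445)/3516195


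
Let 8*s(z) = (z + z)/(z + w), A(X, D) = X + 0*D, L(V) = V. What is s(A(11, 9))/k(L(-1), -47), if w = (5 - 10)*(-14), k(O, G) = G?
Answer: -11/15228 ≈ -0.00072235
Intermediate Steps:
A(X, D) = X (A(X, D) = X + 0 = X)
w = 70 (w = -5*(-14) = 70)
s(z) = z/(4*(70 + z)) (s(z) = ((z + z)/(z + 70))/8 = ((2*z)/(70 + z))/8 = (2*z/(70 + z))/8 = z/(4*(70 + z)))
s(A(11, 9))/k(L(-1), -47) = ((1/4)*11/(70 + 11))/(-47) = ((1/4)*11/81)*(-1/47) = ((1/4)*11*(1/81))*(-1/47) = (11/324)*(-1/47) = -11/15228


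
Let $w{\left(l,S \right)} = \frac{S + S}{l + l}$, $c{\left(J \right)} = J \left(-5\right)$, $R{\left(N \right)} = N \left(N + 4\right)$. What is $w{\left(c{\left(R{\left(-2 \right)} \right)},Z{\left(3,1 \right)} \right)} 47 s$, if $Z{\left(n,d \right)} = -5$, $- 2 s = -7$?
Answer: $- \frac{329}{8} \approx -41.125$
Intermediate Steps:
$s = \frac{7}{2}$ ($s = \left(- \frac{1}{2}\right) \left(-7\right) = \frac{7}{2} \approx 3.5$)
$R{\left(N \right)} = N \left(4 + N\right)$
$c{\left(J \right)} = - 5 J$
$w{\left(l,S \right)} = \frac{S}{l}$ ($w{\left(l,S \right)} = \frac{2 S}{2 l} = 2 S \frac{1}{2 l} = \frac{S}{l}$)
$w{\left(c{\left(R{\left(-2 \right)} \right)},Z{\left(3,1 \right)} \right)} 47 s = - \frac{5}{\left(-5\right) \left(- 2 \left(4 - 2\right)\right)} 47 \cdot \frac{7}{2} = - \frac{5}{\left(-5\right) \left(\left(-2\right) 2\right)} 47 \cdot \frac{7}{2} = - \frac{5}{\left(-5\right) \left(-4\right)} 47 \cdot \frac{7}{2} = - \frac{5}{20} \cdot 47 \cdot \frac{7}{2} = \left(-5\right) \frac{1}{20} \cdot 47 \cdot \frac{7}{2} = \left(- \frac{1}{4}\right) 47 \cdot \frac{7}{2} = \left(- \frac{47}{4}\right) \frac{7}{2} = - \frac{329}{8}$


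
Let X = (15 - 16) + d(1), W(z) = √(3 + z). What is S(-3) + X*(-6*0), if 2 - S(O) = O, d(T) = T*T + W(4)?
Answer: 5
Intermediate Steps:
d(T) = √7 + T² (d(T) = T*T + √(3 + 4) = T² + √7 = √7 + T²)
S(O) = 2 - O
X = √7 (X = (15 - 16) + (√7 + 1²) = -1 + (√7 + 1) = -1 + (1 + √7) = √7 ≈ 2.6458)
S(-3) + X*(-6*0) = (2 - 1*(-3)) + √7*(-6*0) = (2 + 3) + √7*0 = 5 + 0 = 5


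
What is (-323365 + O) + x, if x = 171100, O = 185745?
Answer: 33480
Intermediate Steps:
(-323365 + O) + x = (-323365 + 185745) + 171100 = -137620 + 171100 = 33480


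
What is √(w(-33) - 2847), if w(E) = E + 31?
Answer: I*√2849 ≈ 53.376*I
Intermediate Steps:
w(E) = 31 + E
√(w(-33) - 2847) = √((31 - 33) - 2847) = √(-2 - 2847) = √(-2849) = I*√2849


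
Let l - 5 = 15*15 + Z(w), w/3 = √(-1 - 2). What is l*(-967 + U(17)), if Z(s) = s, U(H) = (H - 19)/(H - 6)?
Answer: -2446970/11 - 31917*I*√3/11 ≈ -2.2245e+5 - 5025.6*I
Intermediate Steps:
U(H) = (-19 + H)/(-6 + H)
w = 3*I*√3 (w = 3*√(-1 - 2) = 3*√(-3) = 3*(I*√3) = 3*I*√3 ≈ 5.1962*I)
l = 230 + 3*I*√3 (l = 5 + (15*15 + 3*I*√3) = 5 + (225 + 3*I*√3) = 230 + 3*I*√3 ≈ 230.0 + 5.1962*I)
l*(-967 + U(17)) = (230 + 3*I*√3)*(-967 + (-19 + 17)/(-6 + 17)) = (230 + 3*I*√3)*(-967 - 2/11) = (230 + 3*I*√3)*(-10639/11) = -2446970/11 - 31917*I*√3/11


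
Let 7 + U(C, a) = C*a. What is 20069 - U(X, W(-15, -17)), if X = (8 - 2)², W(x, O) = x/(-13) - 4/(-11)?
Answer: 2863056/143 ≈ 20021.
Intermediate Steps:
W(x, O) = 4/11 - x/13 (W(x, O) = x*(-1/13) - 4*(-1/11) = -x/13 + 4/11 = 4/11 - x/13)
X = 36 (X = 6² = 36)
U(C, a) = -7 + C*a
20069 - U(X, W(-15, -17)) = 20069 - (-7 + 36*(4/11 - 1/13*(-15))) = 20069 - (-7 + 36*(4/11 + 15/13)) = 20069 - (-7 + 36*(217/143)) = 20069 - (-7 + 7812/143) = 20069 - 1*6811/143 = 20069 - 6811/143 = 2863056/143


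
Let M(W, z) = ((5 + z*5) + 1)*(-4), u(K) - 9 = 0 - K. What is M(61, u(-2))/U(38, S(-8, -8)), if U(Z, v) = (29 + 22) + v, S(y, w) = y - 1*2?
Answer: -244/41 ≈ -5.9512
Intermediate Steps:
S(y, w) = -2 + y (S(y, w) = y - 2 = -2 + y)
U(Z, v) = 51 + v
u(K) = 9 - K (u(K) = 9 + (0 - K) = 9 - K)
M(W, z) = -24 - 20*z (M(W, z) = ((5 + 5*z) + 1)*(-4) = (6 + 5*z)*(-4) = -24 - 20*z)
M(61, u(-2))/U(38, S(-8, -8)) = (-24 - 20*(9 - 1*(-2)))/(51 + (-2 - 8)) = (-24 - 20*(9 + 2))/(51 - 10) = (-24 - 20*11)/41 = (-24 - 220)*(1/41) = -244*1/41 = -244/41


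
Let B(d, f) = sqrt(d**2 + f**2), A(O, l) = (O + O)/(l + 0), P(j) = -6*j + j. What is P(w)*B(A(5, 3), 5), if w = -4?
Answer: 100*sqrt(13)/3 ≈ 120.19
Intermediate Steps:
P(j) = -5*j
A(O, l) = 2*O/l (A(O, l) = (2*O)/l = 2*O/l)
P(w)*B(A(5, 3), 5) = (-5*(-4))*sqrt((2*5/3)**2 + 5**2) = 20*sqrt((2*5*(1/3))**2 + 25) = 20*sqrt((10/3)**2 + 25) = 20*sqrt(100/9 + 25) = 20*sqrt(325/9) = 20*(5*sqrt(13)/3) = 100*sqrt(13)/3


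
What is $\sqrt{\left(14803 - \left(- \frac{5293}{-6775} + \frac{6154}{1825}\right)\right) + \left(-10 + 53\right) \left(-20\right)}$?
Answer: $\frac{\sqrt{136380146332866}}{98915} \approx 118.06$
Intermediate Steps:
$\sqrt{\left(14803 - \left(- \frac{5293}{-6775} + \frac{6154}{1825}\right)\right) + \left(-10 + 53\right) \left(-20\right)} = \sqrt{\left(14803 - \left(\left(-5293\right) \left(- \frac{1}{6775}\right) + 6154 \cdot \frac{1}{1825}\right)\right) + 43 \left(-20\right)} = \sqrt{\left(14803 - \left(\frac{5293}{6775} + \frac{6154}{1825}\right)\right) - 860} = \sqrt{\left(14803 - \frac{2054123}{494575}\right) - 860} = \sqrt{\frac{7319139602}{494575} - 860} = \sqrt{\frac{6893805102}{494575}} = \frac{\sqrt{136380146332866}}{98915}$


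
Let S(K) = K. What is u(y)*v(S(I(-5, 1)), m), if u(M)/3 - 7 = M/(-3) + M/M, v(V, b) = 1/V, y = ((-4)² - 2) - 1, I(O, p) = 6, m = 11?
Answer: 11/6 ≈ 1.8333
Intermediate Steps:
y = 13 (y = (16 - 2) - 1 = 14 - 1 = 13)
u(M) = 24 - M (u(M) = 21 + 3*(M/(-3) + M/M) = 21 + 3*(M*(-⅓) + 1) = 21 + 3*(-M/3 + 1) = 21 + 3*(1 - M/3) = 21 + (3 - M) = 24 - M)
u(y)*v(S(I(-5, 1)), m) = (24 - 1*13)/6 = (24 - 13)*(⅙) = 11*(⅙) = 11/6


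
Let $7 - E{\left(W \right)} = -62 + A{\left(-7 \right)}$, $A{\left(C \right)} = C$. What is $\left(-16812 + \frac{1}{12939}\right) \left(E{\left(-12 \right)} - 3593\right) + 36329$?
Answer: $\frac{765524713370}{12939} \approx 5.9164 \cdot 10^{7}$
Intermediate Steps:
$E{\left(W \right)} = 76$ ($E{\left(W \right)} = 7 - \left(-62 - 7\right) = 7 - -69 = 7 + 69 = 76$)
$\left(-16812 + \frac{1}{12939}\right) \left(E{\left(-12 \right)} - 3593\right) + 36329 = \left(-16812 + \frac{1}{12939}\right) \left(76 - 3593\right) + 36329 = \left(-16812 + \frac{1}{12939}\right) \left(-3517\right) + 36329 = \left(- \frac{217530467}{12939}\right) \left(-3517\right) + 36329 = \frac{765054652439}{12939} + 36329 = \frac{765524713370}{12939}$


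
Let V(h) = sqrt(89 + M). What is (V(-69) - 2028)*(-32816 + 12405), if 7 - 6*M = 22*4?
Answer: 41393508 - 20411*sqrt(302)/2 ≈ 4.1216e+7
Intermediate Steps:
M = -27/2 (M = 7/6 - 11*4/3 = 7/6 - 1/6*88 = 7/6 - 44/3 = -27/2 ≈ -13.500)
V(h) = sqrt(302)/2 (V(h) = sqrt(89 - 27/2) = sqrt(151/2) = sqrt(302)/2)
(V(-69) - 2028)*(-32816 + 12405) = (sqrt(302)/2 - 2028)*(-32816 + 12405) = (-2028 + sqrt(302)/2)*(-20411) = 41393508 - 20411*sqrt(302)/2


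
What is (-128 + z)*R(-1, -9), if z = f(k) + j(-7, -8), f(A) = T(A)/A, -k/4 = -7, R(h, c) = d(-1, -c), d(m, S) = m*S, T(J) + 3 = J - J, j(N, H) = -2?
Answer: 32787/28 ≈ 1171.0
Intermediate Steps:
T(J) = -3 (T(J) = -3 + (J - J) = -3 + 0 = -3)
d(m, S) = S*m
R(h, c) = c (R(h, c) = -c*(-1) = c)
k = 28 (k = -4*(-7) = 28)
f(A) = -3/A
z = -59/28 (z = -3/28 - 2 = -59/28 ≈ -2.1071)
(-128 + z)*R(-1, -9) = (-128 - 59/28)*(-9) = -3643/28*(-9) = 32787/28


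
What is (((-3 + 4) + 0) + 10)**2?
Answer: 121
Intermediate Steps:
(((-3 + 4) + 0) + 10)**2 = ((1 + 0) + 10)**2 = (1 + 10)**2 = 11**2 = 121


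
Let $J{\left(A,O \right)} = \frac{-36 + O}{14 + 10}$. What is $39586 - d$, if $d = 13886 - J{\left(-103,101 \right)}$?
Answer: $\frac{616865}{24} \approx 25703.0$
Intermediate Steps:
$J{\left(A,O \right)} = - \frac{3}{2} + \frac{O}{24}$ ($J{\left(A,O \right)} = \frac{-36 + O}{24} = \left(-36 + O\right) \frac{1}{24} = - \frac{3}{2} + \frac{O}{24}$)
$d = \frac{333199}{24}$ ($d = 13886 - \left(- \frac{3}{2} + \frac{1}{24} \cdot 101\right) = 13886 - \left(- \frac{3}{2} + \frac{101}{24}\right) = 13886 - \frac{65}{24} = \frac{333199}{24} \approx 13883.0$)
$39586 - d = 39586 - \frac{333199}{24} = \frac{616865}{24}$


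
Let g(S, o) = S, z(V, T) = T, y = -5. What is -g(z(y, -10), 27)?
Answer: 10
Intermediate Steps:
-g(z(y, -10), 27) = -1*(-10) = 10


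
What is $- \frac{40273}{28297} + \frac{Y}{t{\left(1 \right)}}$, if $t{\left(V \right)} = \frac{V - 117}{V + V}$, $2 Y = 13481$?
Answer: $- \frac{386143525}{3282452} \approx -117.64$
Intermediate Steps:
$Y = \frac{13481}{2}$ ($Y = \frac{1}{2} \cdot 13481 = \frac{13481}{2} \approx 6740.5$)
$t{\left(V \right)} = \frac{-117 + V}{2 V}$
$- \frac{40273}{28297} + \frac{Y}{t{\left(1 \right)}} = - \frac{40273}{28297} + \frac{13481}{2 \frac{-117 + 1}{2 \cdot 1}} = \left(-40273\right) \frac{1}{28297} + \frac{13481}{2 \cdot \frac{1}{2} \cdot 1 \left(-116\right)} = - \frac{40273}{28297} + \frac{13481}{2 \left(-58\right)} = - \frac{40273}{28297} + \frac{13481}{2} \left(- \frac{1}{58}\right) = - \frac{40273}{28297} - \frac{13481}{116} = - \frac{386143525}{3282452}$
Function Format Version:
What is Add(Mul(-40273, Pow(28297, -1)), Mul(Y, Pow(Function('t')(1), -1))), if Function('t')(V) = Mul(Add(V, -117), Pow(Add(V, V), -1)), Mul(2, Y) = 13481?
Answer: Rational(-386143525, 3282452) ≈ -117.64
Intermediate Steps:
Y = Rational(13481, 2) (Y = Mul(Rational(1, 2), 13481) = Rational(13481, 2) ≈ 6740.5)
Function('t')(V) = Mul(Rational(1, 2), Pow(V, -1), Add(-117, V)) (Function('t')(V) = Mul(Add(-117, V), Pow(Mul(2, V), -1)) = Mul(Add(-117, V), Mul(Rational(1, 2), Pow(V, -1))) = Mul(Rational(1, 2), Pow(V, -1), Add(-117, V)))
Add(Mul(-40273, Pow(28297, -1)), Mul(Y, Pow(Function('t')(1), -1))) = Add(Mul(-40273, Pow(28297, -1)), Mul(Rational(13481, 2), Pow(Mul(Rational(1, 2), Pow(1, -1), Add(-117, 1)), -1))) = Add(Mul(-40273, Rational(1, 28297)), Mul(Rational(13481, 2), Pow(Mul(Rational(1, 2), 1, -116), -1))) = Add(Rational(-40273, 28297), Mul(Rational(13481, 2), Pow(-58, -1))) = Add(Rational(-40273, 28297), Mul(Rational(13481, 2), Rational(-1, 58))) = Add(Rational(-40273, 28297), Rational(-13481, 116)) = Rational(-386143525, 3282452)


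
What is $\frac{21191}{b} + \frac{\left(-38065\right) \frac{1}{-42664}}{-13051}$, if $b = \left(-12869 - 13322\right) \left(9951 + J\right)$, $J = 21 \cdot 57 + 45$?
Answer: $- \frac{22958293371119}{163231489896106632} \approx -0.00014065$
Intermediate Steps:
$J = 1242$ ($J = 1197 + 45 = 1242$)
$b = -293155863$ ($b = \left(-12869 - 13322\right) \left(9951 + 1242\right) = \left(-26191\right) 11193 = -293155863$)
$\frac{21191}{b} + \frac{\left(-38065\right) \frac{1}{-42664}}{-13051} = \frac{21191}{-293155863} + \frac{\left(-38065\right) \frac{1}{-42664}}{-13051} = 21191 \left(- \frac{1}{293155863}\right) + \left(-38065\right) \left(- \frac{1}{42664}\right) \left(- \frac{1}{13051}\right) = - \frac{21191}{293155863} + \frac{38065}{42664} \left(- \frac{1}{13051}\right) = - \frac{21191}{293155863} - \frac{38065}{556807864} = - \frac{22958293371119}{163231489896106632}$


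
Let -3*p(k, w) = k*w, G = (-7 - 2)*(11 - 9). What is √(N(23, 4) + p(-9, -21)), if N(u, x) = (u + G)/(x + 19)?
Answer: 38*I*√23/23 ≈ 7.9235*I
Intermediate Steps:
G = -18 (G = -9*2 = -18)
N(u, x) = (-18 + u)/(19 + x) (N(u, x) = (u - 18)/(x + 19) = (-18 + u)/(19 + x))
p(k, w) = -k*w/3
√(N(23, 4) + p(-9, -21)) = √((-18 + 23)/(19 + 4) - ⅓*(-9)*(-21)) = √(5/23 - 63) = √(-1444/23) = 38*I*√23/23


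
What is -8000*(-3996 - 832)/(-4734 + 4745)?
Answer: 38624000/11 ≈ 3.5113e+6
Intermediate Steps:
-8000*(-3996 - 832)/(-4734 + 4745) = -8000/(11/(-4828)) = -8000/(11*(-1/4828)) = -8000/(-11/4828) = -8000*(-4828/11) = 38624000/11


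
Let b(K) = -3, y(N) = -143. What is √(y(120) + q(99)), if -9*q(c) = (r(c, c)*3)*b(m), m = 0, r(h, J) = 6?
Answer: I*√137 ≈ 11.705*I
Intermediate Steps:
q(c) = 6 (q(c) = -6*3*(-3)/9 = -2*(-3) = -⅑*(-54) = 6)
√(y(120) + q(99)) = √(-143 + 6) = √(-137) = I*√137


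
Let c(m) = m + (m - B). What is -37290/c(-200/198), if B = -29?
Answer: -3691710/2671 ≈ -1382.1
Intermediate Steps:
c(m) = 29 + 2*m (c(m) = m + (m - 1*(-29)) = m + (m + 29) = m + (29 + m) = 29 + 2*m)
-37290/c(-200/198) = -37290/(29 + 2*(-200/198)) = -37290/(29 + 2*(-200*1/198)) = -37290/(29 + 2*(-100/99)) = -37290/(29 - 200/99) = -37290/2671/99 = -37290*99/2671 = -3691710/2671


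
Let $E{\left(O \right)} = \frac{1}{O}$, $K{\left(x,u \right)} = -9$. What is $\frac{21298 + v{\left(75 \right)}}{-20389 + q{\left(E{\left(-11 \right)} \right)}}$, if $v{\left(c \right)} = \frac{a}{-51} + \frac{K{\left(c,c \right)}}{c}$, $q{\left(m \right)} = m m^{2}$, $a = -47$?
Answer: $- \frac{9036149683}{8650161000} \approx -1.0446$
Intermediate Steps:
$q{\left(m \right)} = m^{3}$
$v{\left(c \right)} = \frac{47}{51} - \frac{9}{c}$ ($v{\left(c \right)} = - \frac{47}{-51} - \frac{9}{c} = \left(-47\right) \left(- \frac{1}{51}\right) - \frac{9}{c} = \frac{47}{51} - \frac{9}{c}$)
$\frac{21298 + v{\left(75 \right)}}{-20389 + q{\left(E{\left(-11 \right)} \right)}} = \frac{21298 + \left(\frac{47}{51} - \frac{9}{75}\right)}{-20389 + \left(\frac{1}{-11}\right)^{3}} = \frac{21298 + \left(\frac{47}{51} - \frac{3}{25}\right)}{-20389 + \left(- \frac{1}{11}\right)^{3}} = \frac{21298 + \left(\frac{47}{51} - \frac{3}{25}\right)}{-20389 - \frac{1}{1331}} = \frac{21298 + \frac{1022}{1275}}{- \frac{27137760}{1331}} = \frac{27155972}{1275} \left(- \frac{1331}{27137760}\right) = - \frac{9036149683}{8650161000}$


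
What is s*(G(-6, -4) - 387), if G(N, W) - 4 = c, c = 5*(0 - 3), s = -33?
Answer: 13134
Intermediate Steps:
c = -15 (c = 5*(-3) = -15)
G(N, W) = -11 (G(N, W) = 4 - 15 = -11)
s*(G(-6, -4) - 387) = -33*(-11 - 387) = -33*(-398) = 13134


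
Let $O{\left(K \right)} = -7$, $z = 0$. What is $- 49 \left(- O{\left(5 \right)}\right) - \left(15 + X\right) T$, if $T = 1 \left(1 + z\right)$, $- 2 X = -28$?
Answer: $-372$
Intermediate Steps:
$X = 14$ ($X = \left(- \frac{1}{2}\right) \left(-28\right) = 14$)
$T = 1$ ($T = 1 \left(1 + 0\right) = 1 \cdot 1 = 1$)
$- 49 \left(- O{\left(5 \right)}\right) - \left(15 + X\right) T = - 49 \left(\left(-1\right) \left(-7\right)\right) - \left(15 + 14\right) 1 = \left(-49\right) 7 - 29 \cdot 1 = -343 - 29 = -372$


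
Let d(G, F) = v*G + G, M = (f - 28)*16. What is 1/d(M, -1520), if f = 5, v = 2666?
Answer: -1/981456 ≈ -1.0189e-6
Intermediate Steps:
M = -368 (M = (5 - 28)*16 = -23*16 = -368)
d(G, F) = 2667*G (d(G, F) = 2666*G + G = 2667*G)
1/d(M, -1520) = 1/(2667*(-368)) = 1/(-981456) = -1/981456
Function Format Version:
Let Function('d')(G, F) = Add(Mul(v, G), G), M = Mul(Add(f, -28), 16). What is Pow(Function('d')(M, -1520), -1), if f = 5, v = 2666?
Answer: Rational(-1, 981456) ≈ -1.0189e-6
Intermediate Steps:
M = -368 (M = Mul(Add(5, -28), 16) = Mul(-23, 16) = -368)
Function('d')(G, F) = Mul(2667, G) (Function('d')(G, F) = Add(Mul(2666, G), G) = Mul(2667, G))
Pow(Function('d')(M, -1520), -1) = Pow(Mul(2667, -368), -1) = Pow(-981456, -1) = Rational(-1, 981456)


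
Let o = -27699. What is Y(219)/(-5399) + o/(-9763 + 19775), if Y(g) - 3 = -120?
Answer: -148375497/54054788 ≈ -2.7449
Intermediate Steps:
Y(g) = -117 (Y(g) = 3 - 120 = -117)
Y(219)/(-5399) + o/(-9763 + 19775) = -117/(-5399) - 27699/(-9763 + 19775) = -117*(-1/5399) - 27699/10012 = 117/5399 - 27699*1/10012 = 117/5399 - 27699/10012 = -148375497/54054788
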